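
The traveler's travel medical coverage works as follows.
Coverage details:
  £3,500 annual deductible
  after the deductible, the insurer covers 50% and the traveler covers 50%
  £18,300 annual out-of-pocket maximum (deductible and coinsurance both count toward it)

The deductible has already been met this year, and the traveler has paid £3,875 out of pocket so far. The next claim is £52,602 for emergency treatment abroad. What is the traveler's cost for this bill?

The deductible is already satisfied, so the full bill goes to coinsurance.
Traveler's 50% share of £52,602 is £26,301.
Adding £26,301 to the £3,875 already spent would give £30,176, which exceeds the £18,300 cap; the traveler pays just £18,300 − £3,875 = £14,425.

£14,425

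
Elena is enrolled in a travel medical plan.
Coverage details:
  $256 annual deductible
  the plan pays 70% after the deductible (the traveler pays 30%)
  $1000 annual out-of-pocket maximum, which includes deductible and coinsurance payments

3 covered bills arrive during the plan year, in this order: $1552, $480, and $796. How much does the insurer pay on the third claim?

$584.80

Claim 1 ($1552): $256 finishes the deductible; $1296 goes to coinsurance; coinsurance $1296 × 30% = $388.80. Traveler owes $644.80 (running OOP $644.80). Insurer: $1552 − $644.80 = $907.20.
Claim 2 ($480): deductible met; 30% of $480 = $144. Traveler pays $144; OOP now $788.80. Insurer: $480 − $144 = $336.
Claim 3 ($796): deductible met; 30% of $796 = $238.80. That would push OOP to $1027.60, over the $1000 cap, so traveler pays $1000 − $788.80 = $211.20. Insurer: $796 − $211.20 = $584.80.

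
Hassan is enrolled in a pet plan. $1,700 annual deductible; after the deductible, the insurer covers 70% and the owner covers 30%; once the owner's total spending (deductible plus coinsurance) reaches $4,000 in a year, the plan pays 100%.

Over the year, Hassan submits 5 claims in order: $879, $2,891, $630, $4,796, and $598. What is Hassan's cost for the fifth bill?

$51.20

#1 ($879): fully absorbed by the deductible. Owner pays $879; OOP now $879.
#2 ($2,891): $821 to deductible, leaving $2,070; owner's 30% is $621. Owner pays $1,442; OOP now $2,321.
#3 ($630): 30% coinsurance on $630 = $189. Cost to owner: $189. OOP to date $2,510.
#4 ($4,796): deductible already satisfied, so owner's share is 30% × $4,796 = $1,438.80. Owner owes $1,438.80 (running OOP $3,948.80).
#5 ($598): deductible met; 30% of $598 = $179.40. Adding that to $3,948.80 gives $4,128.20, past the $4,000 cap; owner pays only $4,000 − $3,948.80 = $51.20.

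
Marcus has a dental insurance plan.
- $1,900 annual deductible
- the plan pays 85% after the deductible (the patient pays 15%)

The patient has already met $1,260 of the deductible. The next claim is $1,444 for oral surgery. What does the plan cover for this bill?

Deductible still to meet: $1,900 − $1,260 = $640.
The remaining $804 (= $1,444 − $640) moves to coinsurance.
Patient's 15% share of $804 is $120.60.
That puts the patient's cost at $640 + $120.60 = $760.60.
The insurer covers the remainder: $1,444 − $760.60 = $683.40.

$683.40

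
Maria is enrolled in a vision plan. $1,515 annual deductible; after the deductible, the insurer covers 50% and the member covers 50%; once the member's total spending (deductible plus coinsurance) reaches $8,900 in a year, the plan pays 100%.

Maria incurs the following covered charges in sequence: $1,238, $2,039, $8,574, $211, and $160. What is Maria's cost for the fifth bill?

$80

Claim 1 — $1,238: entire amount goes to the deductible. Member pays $1,238; OOP now $1,238.
Claim 2 — $2,039: $277 finishes the deductible; $1,762 goes to coinsurance; 50% of $1,762 = $881. Member pays $1,158; OOP now $2,396.
Claim 3 — $8,574: 50% coinsurance on $8,574 = $4,287. Member owes $4,287 (running OOP $6,683).
Claim 4 — $211: deductible already satisfied, so member's share is 50% × $211 = $105.50. Cost to member: $105.50. OOP to date $6,788.50.
Claim 5 — $160: 50% coinsurance on $160 = $80. Member owes $80 (running OOP $6,868.50).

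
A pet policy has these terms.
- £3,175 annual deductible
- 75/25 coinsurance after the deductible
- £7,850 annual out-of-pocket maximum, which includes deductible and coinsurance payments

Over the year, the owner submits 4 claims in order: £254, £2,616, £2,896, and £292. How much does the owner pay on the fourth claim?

Claim 1 (£254): all of it applies to the deductible. Owner owes £254 (running OOP £254).
Claim 2 (£2,616): entire amount goes to the deductible. Cost to owner: £2,616. OOP to date £2,870.
Claim 3 (£2,896): deductible takes £305, £2,591 remains; 25% of £2,591 = £647.75. Owner pays £952.75; OOP now £3,822.75.
Claim 4 (£292): deductible met; 25% of £292 = £73. Cost to owner: £73. OOP to date £3,895.75.

£73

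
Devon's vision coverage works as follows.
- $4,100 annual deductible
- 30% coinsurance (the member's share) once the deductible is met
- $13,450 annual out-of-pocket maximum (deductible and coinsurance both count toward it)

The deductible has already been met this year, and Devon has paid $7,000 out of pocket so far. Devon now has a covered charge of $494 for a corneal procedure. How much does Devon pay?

The deductible is already satisfied, so the full bill goes to coinsurance.
Member's 30% share of $494 is $148.20.
Cumulative spending $7,000 + $148.20 = $7,148.20 stays under the $13,450 maximum.

$148.20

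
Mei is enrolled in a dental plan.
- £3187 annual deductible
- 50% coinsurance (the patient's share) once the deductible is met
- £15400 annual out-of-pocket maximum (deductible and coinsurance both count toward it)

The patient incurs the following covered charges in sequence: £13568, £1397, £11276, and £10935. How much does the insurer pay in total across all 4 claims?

£21776

Bill 1, £13568: £3187 to deductible, leaving £10381; patient's 50% is £5190.50. Patient pays £8377.50; OOP now £8377.50. Plan pays £13568 − £8377.50 = £5190.50.
Bill 2, £1397: deductible already satisfied, so patient's share is 50% × £1397 = £698.50. Patient owes £698.50 (running OOP £9076). Plan pays £1397 − £698.50 = £698.50.
Bill 3, £11276: deductible met; 50% of £11276 = £5638. Patient owes £5638 (running OOP £14714). Plan pays £11276 − £5638 = £5638.
Bill 4, £10935: deductible met; 50% of £10935 = £5467.50. Adding that to £14714 gives £20181.50, past the £15400 cap; patient pays only £15400 − £14714 = £686. Plan pays £10935 − £686 = £10249.
Insurer total: £5190.50 + £698.50 + £5638 + £10249 = £21776.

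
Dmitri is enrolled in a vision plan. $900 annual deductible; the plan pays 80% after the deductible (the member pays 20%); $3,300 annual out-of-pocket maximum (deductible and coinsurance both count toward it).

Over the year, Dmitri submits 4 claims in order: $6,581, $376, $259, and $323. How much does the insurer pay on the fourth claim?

Claim 1 ($6,581): $900 finishes the deductible; $5,681 goes to coinsurance; 20% of $5,681 = $1,136.20. Member owes $2,036.20 (running OOP $2,036.20). Insurer: $6,581 − $2,036.20 = $4,544.80.
Claim 2 ($376): 20% coinsurance on $376 = $75.20. Member owes $75.20 (running OOP $2,111.40). Plan pays $376 − $75.20 = $300.80.
Claim 3 ($259): 20% coinsurance on $259 = $51.80. Member owes $51.80 (running OOP $2,163.20). Insurer: $259 − $51.80 = $207.20.
Claim 4 ($323): deductible met; 20% of $323 = $64.60. Cost to member: $64.60. OOP to date $2,227.80. Plan pays $323 − $64.60 = $258.40.

$258.40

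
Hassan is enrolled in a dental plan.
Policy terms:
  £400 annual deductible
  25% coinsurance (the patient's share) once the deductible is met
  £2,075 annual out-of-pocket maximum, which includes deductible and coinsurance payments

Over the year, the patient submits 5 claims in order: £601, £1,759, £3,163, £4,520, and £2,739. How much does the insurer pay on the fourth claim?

£4,125.75

Bill 1, £601: deductible takes £400, £201 remains; 25% of £201 = £50.25. Patient pays £450.25; OOP now £450.25. Plan pays £601 − £450.25 = £150.75.
Bill 2, £1,759: deductible met; 25% of £1,759 = £439.75. Patient owes £439.75 (running OOP £890). Insurer: £1,759 − £439.75 = £1,319.25.
Bill 3, £3,163: deductible met; 25% of £3,163 = £790.75. Patient owes £790.75 (running OOP £1,680.75). Plan pays £3,163 − £790.75 = £2,372.25.
Bill 4, £4,520: deductible met; 25% of £4,520 = £1,130. Adding that to £1,680.75 gives £2,810.75, past the £2,075 cap; patient pays only £2,075 − £1,680.75 = £394.25. Plan pays £4,520 − £394.25 = £4,125.75.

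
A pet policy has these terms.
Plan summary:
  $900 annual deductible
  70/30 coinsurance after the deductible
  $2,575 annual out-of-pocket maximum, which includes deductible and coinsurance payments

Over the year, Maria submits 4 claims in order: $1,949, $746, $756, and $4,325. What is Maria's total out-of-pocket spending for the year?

$2,575

Claim 1 — $1,949: $900 finishes the deductible; $1,049 goes to coinsurance; coinsurance $1,049 × 30% = $314.70. Owner pays $1,214.70; OOP now $1,214.70.
Claim 2 — $746: 30% coinsurance on $746 = $223.80. Owner owes $223.80 (running OOP $1,438.50).
Claim 3 — $756: 30% coinsurance on $756 = $226.80. Owner pays $226.80; OOP now $1,665.30.
Claim 4 — $4,325: 30% coinsurance on $4,325 = $1,297.50. That would push OOP to $2,962.80, over the $2,575 cap, so owner pays $2,575 − $1,665.30 = $909.70.
Total paid by the owner: $1,214.70 + $223.80 + $226.80 + $909.70 = $2,575.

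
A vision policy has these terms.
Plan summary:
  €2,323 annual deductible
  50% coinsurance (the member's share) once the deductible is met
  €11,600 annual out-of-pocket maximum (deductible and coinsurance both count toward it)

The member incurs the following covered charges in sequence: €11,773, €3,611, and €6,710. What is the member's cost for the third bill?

€2,746.50

Bill 1, €11,773: €2,323 finishes the deductible; €9,450 goes to coinsurance; 50% of €9,450 = €4,725. Member pays €7,048; OOP now €7,048.
Bill 2, €3,611: deductible met; 50% of €3,611 = €1,805.50. Member pays €1,805.50; OOP now €8,853.50.
Bill 3, €6,710: deductible met; 50% of €6,710 = €3,355. That would push OOP to €12,208.50, over the €11,600 cap, so member pays €11,600 − €8,853.50 = €2,746.50.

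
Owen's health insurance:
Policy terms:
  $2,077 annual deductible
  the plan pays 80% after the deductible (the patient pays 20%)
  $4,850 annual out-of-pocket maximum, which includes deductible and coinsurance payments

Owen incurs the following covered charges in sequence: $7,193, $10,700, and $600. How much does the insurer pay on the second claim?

Claim 1 ($7,193): $2,077 finishes the deductible; $5,116 goes to coinsurance; patient's 20% is $1,023.20. Cost to patient: $3,100.20. OOP to date $3,100.20. Plan pays $7,193 − $3,100.20 = $4,092.80.
Claim 2 ($10,700): deductible already satisfied, so patient's share is 20% × $10,700 = $2,140. That would push OOP to $5,240.20, over the $4,850 cap, so patient pays $4,850 − $3,100.20 = $1,749.80. Plan pays $10,700 − $1,749.80 = $8,950.20.

$8,950.20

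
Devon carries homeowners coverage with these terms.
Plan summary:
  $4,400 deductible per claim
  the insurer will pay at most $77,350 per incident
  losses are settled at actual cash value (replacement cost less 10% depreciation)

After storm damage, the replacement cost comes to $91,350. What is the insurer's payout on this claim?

$77,350

Depreciate 10%: the covered value is $91,350 × 0.9 = $82,215.
Less the $4,400 deductible: $82,215 − $4,400 = $77,815.
The $77,350 per-incident cap binds; insurer pays $77,350.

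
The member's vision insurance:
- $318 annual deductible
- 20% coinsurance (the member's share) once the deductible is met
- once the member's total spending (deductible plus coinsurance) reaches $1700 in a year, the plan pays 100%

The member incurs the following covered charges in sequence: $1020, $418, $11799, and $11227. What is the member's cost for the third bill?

Claim 1 ($1020): $318 finishes the deductible; $702 goes to coinsurance; member's 20% is $140.40. Member pays $458.40; OOP now $458.40.
Claim 2 ($418): deductible already satisfied, so member's share is 20% × $418 = $83.60. Member owes $83.60 (running OOP $542).
Claim 3 ($11799): deductible already satisfied, so member's share is 20% × $11799 = $2359.80. That would push OOP to $2901.80, over the $1700 cap, so member pays $1700 − $542 = $1158.

$1158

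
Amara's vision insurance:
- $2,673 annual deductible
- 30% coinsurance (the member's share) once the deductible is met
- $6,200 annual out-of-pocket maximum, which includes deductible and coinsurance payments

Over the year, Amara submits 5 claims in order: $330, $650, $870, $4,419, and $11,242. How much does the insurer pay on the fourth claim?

Claim 1 — $330: fully absorbed by the deductible. Member pays $330; OOP now $330. Plan pays $330 − $330 = $0.
Claim 2 — $650: all of it applies to the deductible. Member owes $650 (running OOP $980). Plan pays $650 − $650 = $0.
Claim 3 — $870: entire amount goes to the deductible. Member pays $870; OOP now $1,850. Insurer: $870 − $870 = $0.
Claim 4 — $4,419: $823 finishes the deductible; $3,596 goes to coinsurance; 30% of $3,596 = $1,078.80. Cost to member: $1,901.80. OOP to date $3,751.80. Plan pays $4,419 − $1,901.80 = $2,517.20.

$2,517.20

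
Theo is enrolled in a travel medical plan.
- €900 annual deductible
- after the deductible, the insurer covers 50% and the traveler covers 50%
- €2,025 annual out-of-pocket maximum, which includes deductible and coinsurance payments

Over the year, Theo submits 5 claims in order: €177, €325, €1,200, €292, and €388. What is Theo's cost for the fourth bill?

#1 (€177): all of it applies to the deductible. Traveler owes €177 (running OOP €177).
#2 (€325): fully absorbed by the deductible. Cost to traveler: €325. OOP to date €502.
#3 (€1,200): €398 to deductible, leaving €802; 50% of €802 = €401. Cost to traveler: €799. OOP to date €1,301.
#4 (€292): deductible met; 50% of €292 = €146. Traveler pays €146; OOP now €1,447.

€146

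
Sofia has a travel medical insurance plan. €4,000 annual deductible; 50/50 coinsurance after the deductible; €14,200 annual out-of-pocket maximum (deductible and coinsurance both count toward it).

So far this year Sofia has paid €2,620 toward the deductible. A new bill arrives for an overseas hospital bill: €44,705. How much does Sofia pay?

€2,620 of the €4,000 deductible is already met, leaving €1,380.
The remaining €43,325 (= €44,705 − €1,380) moves to coinsurance.
Traveler's 50% share of €43,325 is €21,662.50.
That puts the traveler's cost at €1,380 + €21,662.50 = €23,042.50 before any cap.
Year-to-date out-of-pocket would reach €2,620 + €23,042.50 = €25,662.50, above the €14,200 maximum, so the traveler pays only €14,200 − €2,620 = €11,580.

€11,580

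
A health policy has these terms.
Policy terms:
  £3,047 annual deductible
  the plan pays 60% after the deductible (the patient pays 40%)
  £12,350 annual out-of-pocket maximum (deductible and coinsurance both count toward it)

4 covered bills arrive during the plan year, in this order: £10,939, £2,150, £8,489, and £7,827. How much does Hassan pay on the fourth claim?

#1 (£10,939): £3,047 finishes the deductible; £7,892 goes to coinsurance; patient's 40% is £3,156.80. Patient pays £6,203.80; OOP now £6,203.80.
#2 (£2,150): deductible already satisfied, so patient's share is 40% × £2,150 = £860. Patient pays £860; OOP now £7,063.80.
#3 (£8,489): 40% coinsurance on £8,489 = £3,395.60. Patient pays £3,395.60; OOP now £10,459.40.
#4 (£7,827): 40% coinsurance on £7,827 = £3,130.80. That would push OOP to £13,590.20, over the £12,350 cap, so patient pays £12,350 − £10,459.40 = £1,890.60.

£1,890.60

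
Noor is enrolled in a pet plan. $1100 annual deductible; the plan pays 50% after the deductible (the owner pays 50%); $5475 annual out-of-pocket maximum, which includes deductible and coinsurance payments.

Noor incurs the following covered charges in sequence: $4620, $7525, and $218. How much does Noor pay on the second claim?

$2615

Bill 1, $4620: $1100 to deductible, leaving $3520; 50% of $3520 = $1760. Cost to owner: $2860. OOP to date $2860.
Bill 2, $7525: deductible met; 50% of $7525 = $3762.50. That would push OOP to $6622.50, over the $5475 cap, so owner pays $5475 − $2860 = $2615.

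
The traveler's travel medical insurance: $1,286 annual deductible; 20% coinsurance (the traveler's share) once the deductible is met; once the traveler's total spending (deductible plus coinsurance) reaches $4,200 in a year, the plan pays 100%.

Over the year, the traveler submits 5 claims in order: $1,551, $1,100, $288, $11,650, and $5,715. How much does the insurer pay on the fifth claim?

$5,461.60

Claim 1 ($1,551): deductible takes $1,286, $265 remains; 20% of $265 = $53. Traveler pays $1,339; OOP now $1,339. Insurer: $1,551 − $1,339 = $212.
Claim 2 ($1,100): deductible already satisfied, so traveler's share is 20% × $1,100 = $220. Traveler owes $220 (running OOP $1,559). Plan pays $1,100 − $220 = $880.
Claim 3 ($288): 20% coinsurance on $288 = $57.60. Cost to traveler: $57.60. OOP to date $1,616.60. Plan pays $288 − $57.60 = $230.40.
Claim 4 ($11,650): deductible already satisfied, so traveler's share is 20% × $11,650 = $2,330. Cost to traveler: $2,330. OOP to date $3,946.60. Plan pays $11,650 − $2,330 = $9,320.
Claim 5 ($5,715): 20% coinsurance on $5,715 = $1,143. OOP would hit $5,089.60 > $4,200, so the cap limits the traveler to $4,200 − $3,946.60 = $253.40. Plan pays $5,715 − $253.40 = $5,461.60.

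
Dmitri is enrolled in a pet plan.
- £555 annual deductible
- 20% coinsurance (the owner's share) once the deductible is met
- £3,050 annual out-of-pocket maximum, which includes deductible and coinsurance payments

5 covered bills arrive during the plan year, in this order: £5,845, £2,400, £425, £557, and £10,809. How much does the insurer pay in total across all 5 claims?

Claim 1 (£5,845): £555 to deductible, leaving £5,290; 20% of £5,290 = £1,058. Cost to owner: £1,613. OOP to date £1,613. Plan pays £5,845 − £1,613 = £4,232.
Claim 2 (£2,400): deductible already satisfied, so owner's share is 20% × £2,400 = £480. Cost to owner: £480. OOP to date £2,093. Plan pays £2,400 − £480 = £1,920.
Claim 3 (£425): 20% coinsurance on £425 = £85. Cost to owner: £85. OOP to date £2,178. Insurer: £425 − £85 = £340.
Claim 4 (£557): 20% coinsurance on £557 = £111.40. Cost to owner: £111.40. OOP to date £2,289.40. Insurer: £557 − £111.40 = £445.60.
Claim 5 (£10,809): 20% coinsurance on £10,809 = £2,161.80. Adding that to £2,289.40 gives £4,451.20, past the £3,050 cap; owner pays only £3,050 − £2,289.40 = £760.60. Plan pays £10,809 − £760.60 = £10,048.40.
Insurer total: £4,232 + £1,920 + £340 + £445.60 + £10,048.40 = £16,986.

£16,986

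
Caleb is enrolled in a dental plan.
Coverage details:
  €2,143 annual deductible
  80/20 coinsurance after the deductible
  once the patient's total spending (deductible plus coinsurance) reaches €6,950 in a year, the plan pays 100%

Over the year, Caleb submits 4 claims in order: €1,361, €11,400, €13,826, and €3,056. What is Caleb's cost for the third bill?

€2,683.40

Claim 1 — €1,361: entire amount goes to the deductible. Patient pays €1,361; OOP now €1,361.
Claim 2 — €11,400: €782 finishes the deductible; €10,618 goes to coinsurance; coinsurance €10,618 × 20% = €2,123.60. Cost to patient: €2,905.60. OOP to date €4,266.60.
Claim 3 — €13,826: deductible met; 20% of €13,826 = €2,765.20. OOP would hit €7,031.80 > €6,950, so the cap limits the patient to €6,950 − €4,266.60 = €2,683.40.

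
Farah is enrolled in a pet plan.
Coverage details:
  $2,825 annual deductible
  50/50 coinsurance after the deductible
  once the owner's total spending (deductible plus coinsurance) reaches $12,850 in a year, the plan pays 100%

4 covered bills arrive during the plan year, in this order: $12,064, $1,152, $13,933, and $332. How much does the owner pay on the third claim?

$4,829.50

Claim 1 — $12,064: $2,825 finishes the deductible; $9,239 goes to coinsurance; owner's 50% is $4,619.50. Owner owes $7,444.50 (running OOP $7,444.50).
Claim 2 — $1,152: 50% coinsurance on $1,152 = $576. Owner pays $576; OOP now $8,020.50.
Claim 3 — $13,933: deductible met; 50% of $13,933 = $6,966.50. That would push OOP to $14,987, over the $12,850 cap, so owner pays $12,850 − $8,020.50 = $4,829.50.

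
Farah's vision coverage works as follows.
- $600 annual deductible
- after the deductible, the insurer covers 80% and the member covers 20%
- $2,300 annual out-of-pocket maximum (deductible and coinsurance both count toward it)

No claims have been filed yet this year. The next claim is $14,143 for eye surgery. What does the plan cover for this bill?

Nothing has been paid toward the $600 deductible, so the first $600 of this charge is applied there.
That leaves $14,143 − $600 = $13,543 for coinsurance.
Coinsurance: $13,543 × 20% = $2,708.60.
That puts the member's cost at $600 + $2,708.60 = $3,308.60 before any cap.
Year-to-date out-of-pocket would reach $0 + $3,308.60 = $3,308.60, above the $2,300 maximum, so the member pays only $2,300 − $0 = $2,300.
Insurer pays the balance: $14,143 − $2,300 = $11,843.

$11,843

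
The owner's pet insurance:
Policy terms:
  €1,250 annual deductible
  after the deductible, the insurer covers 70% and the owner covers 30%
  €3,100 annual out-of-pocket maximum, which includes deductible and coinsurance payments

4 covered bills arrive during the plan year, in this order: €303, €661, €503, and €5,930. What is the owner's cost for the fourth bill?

€1,779

#1 (€303): entire amount goes to the deductible. Owner owes €303 (running OOP €303).
#2 (€661): entire amount goes to the deductible. Owner owes €661 (running OOP €964).
#3 (€503): deductible takes €286, €217 remains; owner's 30% is €65.10. Owner owes €351.10 (running OOP €1,315.10).
#4 (€5,930): 30% coinsurance on €5,930 = €1,779. Owner owes €1,779 (running OOP €3,094.10).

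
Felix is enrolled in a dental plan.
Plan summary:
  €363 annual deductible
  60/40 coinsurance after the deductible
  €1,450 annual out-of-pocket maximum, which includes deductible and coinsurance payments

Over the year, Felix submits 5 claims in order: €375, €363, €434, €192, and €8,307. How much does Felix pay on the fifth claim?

€686.60

#1 (€375): €363 finishes the deductible; €12 goes to coinsurance; 40% of €12 = €4.80. Cost to patient: €367.80. OOP to date €367.80.
#2 (€363): 40% coinsurance on €363 = €145.20. Patient owes €145.20 (running OOP €513).
#3 (€434): deductible met; 40% of €434 = €173.60. Cost to patient: €173.60. OOP to date €686.60.
#4 (€192): deductible already satisfied, so patient's share is 40% × €192 = €76.80. Patient owes €76.80 (running OOP €763.40).
#5 (€8,307): deductible met; 40% of €8,307 = €3,322.80. Adding that to €763.40 gives €4,086.20, past the €1,450 cap; patient pays only €1,450 − €763.40 = €686.60.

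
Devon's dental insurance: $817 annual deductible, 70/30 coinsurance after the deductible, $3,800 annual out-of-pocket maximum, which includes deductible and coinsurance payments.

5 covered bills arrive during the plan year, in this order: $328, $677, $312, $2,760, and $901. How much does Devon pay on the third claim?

#1 ($328): fully absorbed by the deductible. Patient owes $328 (running OOP $328).
#2 ($677): $489 to deductible, leaving $188; 30% of $188 = $56.40. Patient owes $545.40 (running OOP $873.40).
#3 ($312): deductible already satisfied, so patient's share is 30% × $312 = $93.60. Patient pays $93.60; OOP now $967.

$93.60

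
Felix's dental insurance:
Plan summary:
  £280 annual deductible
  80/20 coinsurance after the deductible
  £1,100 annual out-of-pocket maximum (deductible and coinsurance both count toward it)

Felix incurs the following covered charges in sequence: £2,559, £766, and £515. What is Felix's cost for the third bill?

£103

Bill 1, £2,559: £280 to deductible, leaving £2,279; patient's 20% is £455.80. Cost to patient: £735.80. OOP to date £735.80.
Bill 2, £766: 20% coinsurance on £766 = £153.20. Patient owes £153.20 (running OOP £889).
Bill 3, £515: 20% coinsurance on £515 = £103. Cost to patient: £103. OOP to date £992.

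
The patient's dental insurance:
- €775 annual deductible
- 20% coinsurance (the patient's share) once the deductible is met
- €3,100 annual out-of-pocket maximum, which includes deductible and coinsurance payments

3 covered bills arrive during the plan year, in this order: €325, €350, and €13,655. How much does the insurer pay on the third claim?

#1 (€325): entire amount goes to the deductible. Cost to patient: €325. OOP to date €325. Plan pays €325 − €325 = €0.
#2 (€350): all of it applies to the deductible. Patient owes €350 (running OOP €675). Insurer: €350 − €350 = €0.
#3 (€13,655): deductible takes €100, €13,555 remains; patient's 20% is €2,711. Together that's €100 + €2,711 = €2,811. That would push OOP to €3,486, over the €3,100 cap, so patient pays €3,100 − €675 = €2,425. Insurer: €13,655 − €2,425 = €11,230.

€11,230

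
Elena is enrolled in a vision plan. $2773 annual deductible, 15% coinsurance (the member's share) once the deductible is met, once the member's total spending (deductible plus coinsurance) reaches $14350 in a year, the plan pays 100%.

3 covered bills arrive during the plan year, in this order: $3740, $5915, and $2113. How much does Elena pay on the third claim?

Claim 1 ($3740): $2773 finishes the deductible; $967 goes to coinsurance; coinsurance $967 × 15% = $145.05. Member pays $2918.05; OOP now $2918.05.
Claim 2 ($5915): deductible already satisfied, so member's share is 15% × $5915 = $887.25. Member owes $887.25 (running OOP $3805.30).
Claim 3 ($2113): deductible met; 15% of $2113 = $316.95. Cost to member: $316.95. OOP to date $4122.25.

$316.95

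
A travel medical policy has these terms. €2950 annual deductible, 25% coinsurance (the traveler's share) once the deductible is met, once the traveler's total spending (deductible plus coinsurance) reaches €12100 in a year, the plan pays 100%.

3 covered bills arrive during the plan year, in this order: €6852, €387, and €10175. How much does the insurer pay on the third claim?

€7631.25

Bill 1, €6852: €2950 to deductible, leaving €3902; 25% of €3902 = €975.50. Cost to traveler: €3925.50. OOP to date €3925.50. Plan pays €6852 − €3925.50 = €2926.50.
Bill 2, €387: deductible met; 25% of €387 = €96.75. Traveler pays €96.75; OOP now €4022.25. Insurer: €387 − €96.75 = €290.25.
Bill 3, €10175: deductible met; 25% of €10175 = €2543.75. Traveler owes €2543.75 (running OOP €6566). Plan pays €10175 − €2543.75 = €7631.25.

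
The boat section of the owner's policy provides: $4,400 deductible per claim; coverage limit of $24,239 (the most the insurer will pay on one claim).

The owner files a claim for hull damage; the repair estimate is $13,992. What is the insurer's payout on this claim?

$9,592

Subtract the deductible: $13,992 − $4,400 = $9,592.
That's under the $24,239 cap, so the insurer reimburses the full $9,592.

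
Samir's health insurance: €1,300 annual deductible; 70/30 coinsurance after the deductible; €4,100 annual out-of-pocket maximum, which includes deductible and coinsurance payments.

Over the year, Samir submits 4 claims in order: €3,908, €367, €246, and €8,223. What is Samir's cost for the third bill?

€73.80

Bill 1, €3,908: deductible takes €1,300, €2,608 remains; coinsurance €2,608 × 30% = €782.40. Patient owes €2,082.40 (running OOP €2,082.40).
Bill 2, €367: deductible already satisfied, so patient's share is 30% × €367 = €110.10. Patient pays €110.10; OOP now €2,192.50.
Bill 3, €246: deductible already satisfied, so patient's share is 30% × €246 = €73.80. Cost to patient: €73.80. OOP to date €2,266.30.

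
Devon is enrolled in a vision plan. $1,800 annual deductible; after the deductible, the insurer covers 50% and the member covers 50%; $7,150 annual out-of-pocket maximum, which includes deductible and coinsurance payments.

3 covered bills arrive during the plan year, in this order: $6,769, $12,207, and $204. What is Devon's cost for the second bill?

$2,865.50

Claim 1 — $6,769: deductible takes $1,800, $4,969 remains; member's 50% is $2,484.50. Member owes $4,284.50 (running OOP $4,284.50).
Claim 2 — $12,207: 50% coinsurance on $12,207 = $6,103.50. Adding that to $4,284.50 gives $10,388, past the $7,150 cap; member pays only $7,150 − $4,284.50 = $2,865.50.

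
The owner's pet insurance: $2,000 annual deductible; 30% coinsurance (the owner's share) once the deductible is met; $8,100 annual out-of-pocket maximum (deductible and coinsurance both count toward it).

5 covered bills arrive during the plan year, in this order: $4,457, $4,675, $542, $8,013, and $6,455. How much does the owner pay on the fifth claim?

$1,393.90

#1 ($4,457): $2,000 to deductible, leaving $2,457; 30% of $2,457 = $737.10. Owner pays $2,737.10; OOP now $2,737.10.
#2 ($4,675): deductible already satisfied, so owner's share is 30% × $4,675 = $1,402.50. Owner pays $1,402.50; OOP now $4,139.60.
#3 ($542): deductible already satisfied, so owner's share is 30% × $542 = $162.60. Owner pays $162.60; OOP now $4,302.20.
#4 ($8,013): deductible already satisfied, so owner's share is 30% × $8,013 = $2,403.90. Owner pays $2,403.90; OOP now $6,706.10.
#5 ($6,455): 30% coinsurance on $6,455 = $1,936.50. OOP would hit $8,642.60 > $8,100, so the cap limits the owner to $8,100 − $6,706.10 = $1,393.90.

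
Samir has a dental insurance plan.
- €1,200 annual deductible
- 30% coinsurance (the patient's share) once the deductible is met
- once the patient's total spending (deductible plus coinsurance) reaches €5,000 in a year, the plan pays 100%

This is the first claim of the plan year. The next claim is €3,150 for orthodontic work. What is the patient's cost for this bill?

The full €1,200 deductible is still open; €1,200 of this bill applies to it.
That leaves €3,150 − €1,200 = €1,950 for coinsurance.
Patient's 30% share of €1,950 is €585.
Patient responsibility before any cap: €1,200 + €585 = €1,785.
Cumulative spending €0 + €1,785 = €1,785 stays under the €5,000 maximum.

€1,785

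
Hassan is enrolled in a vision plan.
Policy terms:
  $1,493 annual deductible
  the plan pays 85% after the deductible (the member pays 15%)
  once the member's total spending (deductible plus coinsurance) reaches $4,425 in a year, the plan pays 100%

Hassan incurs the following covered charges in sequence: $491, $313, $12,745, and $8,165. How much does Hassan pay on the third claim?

Claim 1 — $491: fully absorbed by the deductible. Member owes $491 (running OOP $491).
Claim 2 — $313: entire amount goes to the deductible. Cost to member: $313. OOP to date $804.
Claim 3 — $12,745: deductible takes $689, $12,056 remains; member's 15% is $1,808.40. Cost to member: $2,497.40. OOP to date $3,301.40.

$2,497.40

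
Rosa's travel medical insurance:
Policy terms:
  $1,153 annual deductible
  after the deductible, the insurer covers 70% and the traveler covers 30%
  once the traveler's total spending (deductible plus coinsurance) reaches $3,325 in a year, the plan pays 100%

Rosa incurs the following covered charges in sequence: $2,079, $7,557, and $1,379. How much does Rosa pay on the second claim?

$1,894.20

Claim 1 — $2,079: deductible takes $1,153, $926 remains; coinsurance $926 × 30% = $277.80. Cost to traveler: $1,430.80. OOP to date $1,430.80.
Claim 2 — $7,557: 30% coinsurance on $7,557 = $2,267.10. That would push OOP to $3,697.90, over the $3,325 cap, so traveler pays $3,325 − $1,430.80 = $1,894.20.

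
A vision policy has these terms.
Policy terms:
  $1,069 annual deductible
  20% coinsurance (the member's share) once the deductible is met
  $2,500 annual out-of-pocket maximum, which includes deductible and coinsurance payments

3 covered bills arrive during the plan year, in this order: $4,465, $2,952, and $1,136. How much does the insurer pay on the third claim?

#1 ($4,465): deductible takes $1,069, $3,396 remains; member's 20% is $679.20. Cost to member: $1,748.20. OOP to date $1,748.20. Plan pays $4,465 − $1,748.20 = $2,716.80.
#2 ($2,952): deductible already satisfied, so member's share is 20% × $2,952 = $590.40. Member owes $590.40 (running OOP $2,338.60). Plan pays $2,952 − $590.40 = $2,361.60.
#3 ($1,136): deductible already satisfied, so member's share is 20% × $1,136 = $227.20. OOP would hit $2,565.80 > $2,500, so the cap limits the member to $2,500 − $2,338.60 = $161.40. Insurer: $1,136 − $161.40 = $974.60.

$974.60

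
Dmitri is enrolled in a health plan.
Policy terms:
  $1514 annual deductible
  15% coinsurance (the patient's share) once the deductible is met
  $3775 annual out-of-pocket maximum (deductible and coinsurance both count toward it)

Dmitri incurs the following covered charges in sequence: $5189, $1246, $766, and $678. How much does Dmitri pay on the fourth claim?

$101.70

Claim 1 ($5189): deductible takes $1514, $3675 remains; coinsurance $3675 × 15% = $551.25. Cost to patient: $2065.25. OOP to date $2065.25.
Claim 2 ($1246): 15% coinsurance on $1246 = $186.90. Patient owes $186.90 (running OOP $2252.15).
Claim 3 ($766): deductible met; 15% of $766 = $114.90. Patient pays $114.90; OOP now $2367.05.
Claim 4 ($678): deductible already satisfied, so patient's share is 15% × $678 = $101.70. Patient owes $101.70 (running OOP $2468.75).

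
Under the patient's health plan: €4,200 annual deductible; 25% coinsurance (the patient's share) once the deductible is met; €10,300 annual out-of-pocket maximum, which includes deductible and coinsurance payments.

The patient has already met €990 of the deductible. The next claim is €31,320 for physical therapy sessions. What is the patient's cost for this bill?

Deductible still to meet: €4,200 − €990 = €3,210.
After the €3,210 deductible portion, €31,320 − €3,210 = €28,110 is subject to coinsurance.
25% of €28,110 = €7,027.50 falls to the patient.
Patient responsibility before any cap: €3,210 + €7,027.50 = €10,237.50.
That would bring total out-of-pocket to €11,227.50, past the €10,300 cap. The patient is capped at €10,300 − €990 = €9,310 on this claim.

€9,310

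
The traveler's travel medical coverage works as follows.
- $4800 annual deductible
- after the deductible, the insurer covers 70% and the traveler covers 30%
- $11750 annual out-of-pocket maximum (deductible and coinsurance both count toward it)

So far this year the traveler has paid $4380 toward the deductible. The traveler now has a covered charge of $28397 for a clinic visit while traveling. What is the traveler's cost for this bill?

Remaining deductible: $4800 − $4380 = $420.
The remaining $27977 (= $28397 − $420) moves to coinsurance.
Traveler's 30% share of $27977 is $8393.10.
Traveler responsibility before any cap: $420 + $8393.10 = $8813.10.
That would bring total out-of-pocket to $13193.10, past the $11750 cap. The traveler is capped at $11750 − $4380 = $7370 on this claim.

$7370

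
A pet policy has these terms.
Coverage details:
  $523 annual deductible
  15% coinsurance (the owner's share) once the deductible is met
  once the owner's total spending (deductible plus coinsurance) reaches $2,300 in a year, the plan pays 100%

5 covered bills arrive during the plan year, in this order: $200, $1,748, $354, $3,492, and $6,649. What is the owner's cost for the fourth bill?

Claim 1 ($200): all of it applies to the deductible. Owner owes $200 (running OOP $200).
Claim 2 ($1,748): $323 to deductible, leaving $1,425; 15% of $1,425 = $213.75. Owner owes $536.75 (running OOP $736.75).
Claim 3 ($354): deductible already satisfied, so owner's share is 15% × $354 = $53.10. Cost to owner: $53.10. OOP to date $789.85.
Claim 4 ($3,492): 15% coinsurance on $3,492 = $523.80. Owner owes $523.80 (running OOP $1,313.65).

$523.80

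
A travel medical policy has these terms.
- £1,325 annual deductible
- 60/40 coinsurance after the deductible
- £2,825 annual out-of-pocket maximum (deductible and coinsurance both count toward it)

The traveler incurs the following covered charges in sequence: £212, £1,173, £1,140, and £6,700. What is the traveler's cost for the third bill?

#1 (£212): all of it applies to the deductible. Cost to traveler: £212. OOP to date £212.
#2 (£1,173): £1,113 to deductible, leaving £60; traveler's 40% is £24. Cost to traveler: £1,137. OOP to date £1,349.
#3 (£1,140): deductible met; 40% of £1,140 = £456. Cost to traveler: £456. OOP to date £1,805.

£456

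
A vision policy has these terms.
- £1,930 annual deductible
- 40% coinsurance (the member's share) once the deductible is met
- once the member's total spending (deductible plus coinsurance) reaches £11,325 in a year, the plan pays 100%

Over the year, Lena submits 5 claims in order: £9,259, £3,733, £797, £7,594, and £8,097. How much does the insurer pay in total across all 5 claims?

£18,155

Claim 1 (£9,259): £1,930 finishes the deductible; £7,329 goes to coinsurance; 40% of £7,329 = £2,931.60. Member owes £4,861.60 (running OOP £4,861.60). Plan pays £9,259 − £4,861.60 = £4,397.40.
Claim 2 (£3,733): deductible met; 40% of £3,733 = £1,493.20. Cost to member: £1,493.20. OOP to date £6,354.80. Plan pays £3,733 − £1,493.20 = £2,239.80.
Claim 3 (£797): deductible already satisfied, so member's share is 40% × £797 = £318.80. Member pays £318.80; OOP now £6,673.60. Insurer: £797 − £318.80 = £478.20.
Claim 4 (£7,594): 40% coinsurance on £7,594 = £3,037.60. Member owes £3,037.60 (running OOP £9,711.20). Insurer: £7,594 − £3,037.60 = £4,556.40.
Claim 5 (£8,097): 40% coinsurance on £8,097 = £3,238.80. OOP would hit £12,950 > £11,325, so the cap limits the member to £11,325 − £9,711.20 = £1,613.80. Plan pays £8,097 − £1,613.80 = £6,483.20.
Insurer total = bills − member's total = £29,480 − £11,325 = £18,155.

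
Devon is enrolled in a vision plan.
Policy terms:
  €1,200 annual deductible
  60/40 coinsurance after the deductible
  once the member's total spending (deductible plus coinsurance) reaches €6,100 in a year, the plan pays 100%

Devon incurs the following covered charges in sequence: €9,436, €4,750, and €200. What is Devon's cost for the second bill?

€1,605.60

Bill 1, €9,436: deductible takes €1,200, €8,236 remains; coinsurance €8,236 × 40% = €3,294.40. Member pays €4,494.40; OOP now €4,494.40.
Bill 2, €4,750: deductible already satisfied, so member's share is 40% × €4,750 = €1,900. OOP would hit €6,394.40 > €6,100, so the cap limits the member to €6,100 − €4,494.40 = €1,605.60.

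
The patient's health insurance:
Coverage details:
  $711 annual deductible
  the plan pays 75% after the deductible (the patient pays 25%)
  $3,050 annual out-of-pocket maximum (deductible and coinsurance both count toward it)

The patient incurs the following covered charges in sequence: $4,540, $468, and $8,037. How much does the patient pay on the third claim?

Claim 1 — $4,540: deductible takes $711, $3,829 remains; patient's 25% is $957.25. Patient pays $1,668.25; OOP now $1,668.25.
Claim 2 — $468: deductible already satisfied, so patient's share is 25% × $468 = $117. Patient pays $117; OOP now $1,785.25.
Claim 3 — $8,037: deductible already satisfied, so patient's share is 25% × $8,037 = $2,009.25. OOP would hit $3,794.50 > $3,050, so the cap limits the patient to $3,050 − $1,785.25 = $1,264.75.

$1,264.75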